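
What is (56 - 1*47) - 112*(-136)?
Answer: 15241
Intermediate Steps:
(56 - 1*47) - 112*(-136) = (56 - 47) + 15232 = 9 + 15232 = 15241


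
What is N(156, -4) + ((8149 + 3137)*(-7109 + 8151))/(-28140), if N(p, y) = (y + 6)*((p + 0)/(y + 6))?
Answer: -614181/2345 ≈ -261.91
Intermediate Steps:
N(p, y) = p (N(p, y) = (6 + y)*(p/(6 + y)) = p)
N(156, -4) + ((8149 + 3137)*(-7109 + 8151))/(-28140) = 156 + ((8149 + 3137)*(-7109 + 8151))/(-28140) = 156 + (11286*1042)*(-1/28140) = 156 + 11760012*(-1/28140) = 156 - 980001/2345 = -614181/2345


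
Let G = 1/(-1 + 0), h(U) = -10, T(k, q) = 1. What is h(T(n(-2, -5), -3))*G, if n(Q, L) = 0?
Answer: 10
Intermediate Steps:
G = -1 (G = 1/(-1) = -1)
h(T(n(-2, -5), -3))*G = -10*(-1) = 10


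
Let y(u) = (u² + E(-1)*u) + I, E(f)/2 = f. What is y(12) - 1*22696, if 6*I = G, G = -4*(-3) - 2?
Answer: -67723/3 ≈ -22574.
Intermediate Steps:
G = 10 (G = 12 - 2 = 10)
I = 5/3 (I = (⅙)*10 = 5/3 ≈ 1.6667)
E(f) = 2*f
y(u) = 5/3 + u² - 2*u (y(u) = (u² + (2*(-1))*u) + 5/3 = (u² - 2*u) + 5/3 = 5/3 + u² - 2*u)
y(12) - 1*22696 = (5/3 + 12² - 2*12) - 1*22696 = (5/3 + 144 - 24) - 22696 = 365/3 - 22696 = -67723/3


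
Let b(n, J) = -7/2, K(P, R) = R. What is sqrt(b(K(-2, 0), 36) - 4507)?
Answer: I*sqrt(18042)/2 ≈ 67.16*I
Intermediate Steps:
b(n, J) = -7/2 (b(n, J) = -7*1/2 = -7/2)
sqrt(b(K(-2, 0), 36) - 4507) = sqrt(-7/2 - 4507) = sqrt(-9021/2) = I*sqrt(18042)/2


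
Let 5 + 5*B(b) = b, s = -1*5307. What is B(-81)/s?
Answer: 86/26535 ≈ 0.0032410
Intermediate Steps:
s = -5307
B(b) = -1 + b/5
B(-81)/s = (-1 + (⅕)*(-81))/(-5307) = (-1 - 81/5)*(-1/5307) = -86/5*(-1/5307) = 86/26535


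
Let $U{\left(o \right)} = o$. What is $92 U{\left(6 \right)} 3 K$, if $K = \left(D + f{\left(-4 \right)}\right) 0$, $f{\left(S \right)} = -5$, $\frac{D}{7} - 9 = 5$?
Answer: $0$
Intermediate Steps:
$D = 98$ ($D = 63 + 7 \cdot 5 = 63 + 35 = 98$)
$K = 0$ ($K = \left(98 - 5\right) 0 = 93 \cdot 0 = 0$)
$92 U{\left(6 \right)} 3 K = 92 \cdot 6 \cdot 3 \cdot 0 = 92 \cdot 18 \cdot 0 = 1656 \cdot 0 = 0$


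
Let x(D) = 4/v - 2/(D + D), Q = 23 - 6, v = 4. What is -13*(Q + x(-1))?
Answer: -247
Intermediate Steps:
Q = 17
x(D) = 1 - 1/D (x(D) = 4/4 - 2/(D + D) = 4*(¼) - 2*1/(2*D) = 1 - 1/D)
-13*(Q + x(-1)) = -13*(17 + (-1 - 1)/(-1)) = -13*(17 - 1*(-2)) = -13*(17 + 2) = -13*19 = -247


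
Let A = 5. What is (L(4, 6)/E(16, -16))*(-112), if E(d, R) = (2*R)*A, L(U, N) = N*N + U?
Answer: 28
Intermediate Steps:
L(U, N) = U + N² (L(U, N) = N² + U = U + N²)
E(d, R) = 10*R (E(d, R) = (2*R)*5 = 10*R)
(L(4, 6)/E(16, -16))*(-112) = ((4 + 6²)/((10*(-16))))*(-112) = ((4 + 36)/(-160))*(-112) = (40*(-1/160))*(-112) = -¼*(-112) = 28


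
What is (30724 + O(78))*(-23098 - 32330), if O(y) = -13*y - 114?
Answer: -1640447088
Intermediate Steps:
O(y) = -114 - 13*y
(30724 + O(78))*(-23098 - 32330) = (30724 + (-114 - 13*78))*(-23098 - 32330) = (30724 + (-114 - 1014))*(-55428) = (30724 - 1128)*(-55428) = 29596*(-55428) = -1640447088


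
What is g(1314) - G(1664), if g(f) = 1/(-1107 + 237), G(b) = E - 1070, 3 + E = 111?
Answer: 836939/870 ≈ 962.00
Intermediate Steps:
E = 108 (E = -3 + 111 = 108)
G(b) = -962 (G(b) = 108 - 1070 = -962)
g(f) = -1/870 (g(f) = 1/(-870) = -1/870)
g(1314) - G(1664) = -1/870 - 1*(-962) = -1/870 + 962 = 836939/870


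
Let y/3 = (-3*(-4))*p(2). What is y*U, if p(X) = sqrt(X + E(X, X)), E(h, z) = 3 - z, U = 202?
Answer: 7272*sqrt(3) ≈ 12595.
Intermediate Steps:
p(X) = sqrt(3) (p(X) = sqrt(X + (3 - X)) = sqrt(3))
y = 36*sqrt(3) (y = 3*((-3*(-4))*sqrt(3)) = 3*(12*sqrt(3)) = 36*sqrt(3) ≈ 62.354)
y*U = (36*sqrt(3))*202 = 7272*sqrt(3)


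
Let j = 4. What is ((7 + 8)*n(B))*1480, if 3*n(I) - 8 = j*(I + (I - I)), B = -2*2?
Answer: -59200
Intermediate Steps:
B = -4
n(I) = 8/3 + 4*I/3 (n(I) = 8/3 + (4*(I + (I - I)))/3 = 8/3 + (4*(I + 0))/3 = 8/3 + (4*I)/3 = 8/3 + 4*I/3)
((7 + 8)*n(B))*1480 = ((7 + 8)*(8/3 + (4/3)*(-4)))*1480 = (15*(8/3 - 16/3))*1480 = (15*(-8/3))*1480 = -40*1480 = -59200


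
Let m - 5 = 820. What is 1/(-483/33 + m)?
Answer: 11/8914 ≈ 0.0012340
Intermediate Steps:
m = 825 (m = 5 + 820 = 825)
1/(-483/33 + m) = 1/(-483/33 + 825) = 1/(-483*1/33 + 825) = 1/(-161/11 + 825) = 1/(8914/11) = 11/8914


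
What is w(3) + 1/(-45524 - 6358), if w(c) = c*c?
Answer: 466937/51882 ≈ 9.0000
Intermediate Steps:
w(c) = c²
w(3) + 1/(-45524 - 6358) = 3² + 1/(-45524 - 6358) = 9 + 1/(-51882) = 9 - 1/51882 = 466937/51882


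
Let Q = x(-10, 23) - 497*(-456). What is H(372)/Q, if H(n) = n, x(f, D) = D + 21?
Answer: 93/56669 ≈ 0.0016411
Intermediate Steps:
x(f, D) = 21 + D
Q = 226676 (Q = (21 + 23) - 497*(-456) = 44 + 226632 = 226676)
H(372)/Q = 372/226676 = 372*(1/226676) = 93/56669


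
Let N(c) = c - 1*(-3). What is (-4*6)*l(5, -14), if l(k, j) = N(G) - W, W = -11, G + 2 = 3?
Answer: -360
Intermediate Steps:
G = 1 (G = -2 + 3 = 1)
N(c) = 3 + c (N(c) = c + 3 = 3 + c)
l(k, j) = 15 (l(k, j) = (3 + 1) - 1*(-11) = 4 + 11 = 15)
(-4*6)*l(5, -14) = -4*6*15 = -24*15 = -360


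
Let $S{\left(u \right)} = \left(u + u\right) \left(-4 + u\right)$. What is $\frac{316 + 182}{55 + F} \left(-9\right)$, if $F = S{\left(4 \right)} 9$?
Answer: $- \frac{4482}{55} \approx -81.491$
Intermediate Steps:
$S{\left(u \right)} = 2 u \left(-4 + u\right)$
$F = 0$ ($F = 2 \cdot 4 \left(-4 + 4\right) 9 = 2 \cdot 4 \cdot 0 \cdot 9 = 0 \cdot 9 = 0$)
$\frac{316 + 182}{55 + F} \left(-9\right) = \frac{316 + 182}{55 + 0} \left(-9\right) = \frac{498}{55} \left(-9\right) = - \frac{4482}{55}$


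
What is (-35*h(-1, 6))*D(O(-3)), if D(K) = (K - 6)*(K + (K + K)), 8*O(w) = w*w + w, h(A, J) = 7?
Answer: 46305/16 ≈ 2894.1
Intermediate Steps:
O(w) = w/8 + w²/8 (O(w) = (w*w + w)/8 = (w² + w)/8 = (w + w²)/8 = w/8 + w²/8)
D(K) = 3*K*(-6 + K) (D(K) = (-6 + K)*(K + 2*K) = (-6 + K)*(3*K) = 3*K*(-6 + K))
(-35*h(-1, 6))*D(O(-3)) = (-35*7)*(3*((⅛)*(-3)*(1 - 3))*(-6 + (⅛)*(-3)*(1 - 3))) = -735*(⅛)*(-3)*(-2)*(-6 + (⅛)*(-3)*(-2)) = -735*3*(-6 + ¾)/4 = -735*3*(-21)/(4*4) = -245*(-189/16) = 46305/16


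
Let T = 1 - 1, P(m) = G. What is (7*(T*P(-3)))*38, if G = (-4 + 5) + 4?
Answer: 0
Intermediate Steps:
G = 5 (G = 1 + 4 = 5)
P(m) = 5
T = 0
(7*(T*P(-3)))*38 = (7*(0*5))*38 = (7*0)*38 = 0*38 = 0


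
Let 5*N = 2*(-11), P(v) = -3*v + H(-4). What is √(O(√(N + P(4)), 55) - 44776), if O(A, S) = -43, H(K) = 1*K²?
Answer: I*√44819 ≈ 211.71*I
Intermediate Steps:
H(K) = K²
P(v) = 16 - 3*v (P(v) = -3*v + (-4)² = -3*v + 16 = 16 - 3*v)
N = -22/5 (N = (2*(-11))/5 = (⅕)*(-22) = -22/5 ≈ -4.4000)
√(O(√(N + P(4)), 55) - 44776) = √(-43 - 44776) = √(-44819) = I*√44819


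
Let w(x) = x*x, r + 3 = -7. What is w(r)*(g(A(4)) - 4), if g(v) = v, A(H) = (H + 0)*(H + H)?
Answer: 2800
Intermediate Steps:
A(H) = 2*H² (A(H) = H*(2*H) = 2*H²)
r = -10 (r = -3 - 7 = -10)
w(x) = x²
w(r)*(g(A(4)) - 4) = (-10)²*(2*4² - 4) = 100*(2*16 - 4) = 100*(32 - 4) = 100*28 = 2800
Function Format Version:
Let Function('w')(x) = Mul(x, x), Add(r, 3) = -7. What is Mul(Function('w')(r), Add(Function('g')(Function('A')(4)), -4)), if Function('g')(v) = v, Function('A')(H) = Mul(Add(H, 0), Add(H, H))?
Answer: 2800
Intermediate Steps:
Function('A')(H) = Mul(2, Pow(H, 2)) (Function('A')(H) = Mul(H, Mul(2, H)) = Mul(2, Pow(H, 2)))
r = -10 (r = Add(-3, -7) = -10)
Function('w')(x) = Pow(x, 2)
Mul(Function('w')(r), Add(Function('g')(Function('A')(4)), -4)) = Mul(Pow(-10, 2), Add(Mul(2, Pow(4, 2)), -4)) = Mul(100, Add(Mul(2, 16), -4)) = Mul(100, Add(32, -4)) = Mul(100, 28) = 2800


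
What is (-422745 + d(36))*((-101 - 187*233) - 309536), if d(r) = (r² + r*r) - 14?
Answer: 148406345736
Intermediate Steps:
d(r) = -14 + 2*r² (d(r) = (r² + r²) - 14 = 2*r² - 14 = -14 + 2*r²)
(-422745 + d(36))*((-101 - 187*233) - 309536) = (-422745 + (-14 + 2*36²))*((-101 - 187*233) - 309536) = (-422745 + (-14 + 2*1296))*((-101 - 43571) - 309536) = (-422745 + (-14 + 2592))*(-43672 - 309536) = (-422745 + 2578)*(-353208) = -420167*(-353208) = 148406345736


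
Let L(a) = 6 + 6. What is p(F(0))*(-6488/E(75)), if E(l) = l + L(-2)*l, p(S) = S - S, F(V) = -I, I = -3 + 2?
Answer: 0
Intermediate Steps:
I = -1
F(V) = 1 (F(V) = -1*(-1) = 1)
L(a) = 12
p(S) = 0
E(l) = 13*l (E(l) = l + 12*l = 13*l)
p(F(0))*(-6488/E(75)) = 0*(-6488/(13*75)) = 0*(-6488/975) = 0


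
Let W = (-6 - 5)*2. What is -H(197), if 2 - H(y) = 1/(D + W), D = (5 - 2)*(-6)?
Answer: -81/40 ≈ -2.0250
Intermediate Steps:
W = -22 (W = -11*2 = -22)
D = -18 (D = 3*(-6) = -18)
H(y) = 81/40 (H(y) = 2 - 1/(-18 - 22) = 2 - 1/(-40) = 2 - 1*(-1/40) = 2 + 1/40 = 81/40)
-H(197) = -1*81/40 = -81/40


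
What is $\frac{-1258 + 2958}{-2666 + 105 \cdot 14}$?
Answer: $- \frac{425}{299} \approx -1.4214$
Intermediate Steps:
$\frac{-1258 + 2958}{-2666 + 105 \cdot 14} = \frac{1700}{-2666 + 1470} = \frac{1700}{-1196} = 1700 \left(- \frac{1}{1196}\right) = - \frac{425}{299}$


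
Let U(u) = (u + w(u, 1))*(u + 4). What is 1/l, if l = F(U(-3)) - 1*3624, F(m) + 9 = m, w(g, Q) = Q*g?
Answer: -1/3639 ≈ -0.00027480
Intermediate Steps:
U(u) = 2*u*(4 + u) (U(u) = (u + 1*u)*(u + 4) = (u + u)*(4 + u) = (2*u)*(4 + u) = 2*u*(4 + u))
F(m) = -9 + m
l = -3639 (l = (-9 + 2*(-3)*(4 - 3)) - 1*3624 = (-9 + 2*(-3)*1) - 3624 = (-9 - 6) - 3624 = -15 - 3624 = -3639)
1/l = 1/(-3639) = -1/3639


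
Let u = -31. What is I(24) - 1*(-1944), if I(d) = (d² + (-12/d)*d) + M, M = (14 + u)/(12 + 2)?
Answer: 35095/14 ≈ 2506.8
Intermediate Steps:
M = -17/14 (M = (14 - 31)/(12 + 2) = -17/14 ≈ -1.2143)
I(d) = -185/14 + d² (I(d) = (d² + (-12/d)*d) - 17/14 = (d² - 12) - 17/14 = (-12 + d²) - 17/14 = -185/14 + d²)
I(24) - 1*(-1944) = (-185/14 + 24²) - 1*(-1944) = (-185/14 + 576) + 1944 = 7879/14 + 1944 = 35095/14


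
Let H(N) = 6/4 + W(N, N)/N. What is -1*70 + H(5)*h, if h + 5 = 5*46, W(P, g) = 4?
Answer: 895/2 ≈ 447.50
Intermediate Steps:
H(N) = 3/2 + 4/N (H(N) = 6/4 + 4/N = 6*(1/4) + 4/N = 3/2 + 4/N)
h = 225 (h = -5 + 5*46 = -5 + 230 = 225)
-1*70 + H(5)*h = -1*70 + (3/2 + 4/5)*225 = -70 + (3/2 + 4*(1/5))*225 = -70 + (3/2 + 4/5)*225 = -70 + (23/10)*225 = -70 + 1035/2 = 895/2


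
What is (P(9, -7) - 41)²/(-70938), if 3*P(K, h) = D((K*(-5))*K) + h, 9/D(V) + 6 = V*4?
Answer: -4965034369/187551275688 ≈ -0.026473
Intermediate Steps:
D(V) = 9/(-6 + 4*V) (D(V) = 9/(-6 + V*4) = 9/(-6 + 4*V))
P(K, h) = h/3 + 3/(2*(-3 - 10*K²)) (P(K, h) = (9/(2*(-3 + 2*((K*(-5))*K))) + h)/3 = (9/(2*(-3 + 2*((-5*K)*K))) + h)/3 = (9/(2*(-3 + 2*(-5*K²))) + h)/3 = (9/(2*(-3 - 10*K²)) + h)/3 = (h + 9/(2*(-3 - 10*K²)))/3 = h/3 + 3/(2*(-3 - 10*K²)))
(P(9, -7) - 41)²/(-70938) = ((-9 + 6*(-7) + 20*(-7)*9²)/(6*(3 + 10*9²)) - 41)²/(-70938) = ((-9 - 42 + 20*(-7)*81)/(6*(3 + 10*81)) - 41)²*(-1/70938) = ((-9 - 42 - 11340)/(6*(3 + 810)) - 41)²*(-1/70938) = ((⅙)*(-11391)/813 - 41)²*(-1/70938) = ((⅙)*(1/813)*(-11391) - 41)²*(-1/70938) = (-3797/1626 - 41)²*(-1/70938) = (-70463/1626)²*(-1/70938) = (4965034369/2643876)*(-1/70938) = -4965034369/187551275688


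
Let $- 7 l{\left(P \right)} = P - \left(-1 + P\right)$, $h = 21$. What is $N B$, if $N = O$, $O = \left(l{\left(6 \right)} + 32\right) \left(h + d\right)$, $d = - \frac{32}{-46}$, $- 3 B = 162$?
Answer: $- \frac{6008958}{161} \approx -37323.0$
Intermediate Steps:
$B = -54$ ($B = \left(- \frac{1}{3}\right) 162 = -54$)
$l{\left(P \right)} = - \frac{1}{7}$ ($l{\left(P \right)} = - \frac{P - \left(-1 + P\right)}{7} = \left(- \frac{1}{7}\right) 1 = - \frac{1}{7}$)
$d = \frac{16}{23}$ ($d = \left(-32\right) \left(- \frac{1}{46}\right) = \frac{16}{23} \approx 0.69565$)
$O = \frac{111277}{161}$ ($O = \left(- \frac{1}{7} + 32\right) \left(21 + \frac{16}{23}\right) = \frac{223}{7} \cdot \frac{499}{23} = \frac{111277}{161} \approx 691.16$)
$N = \frac{111277}{161} \approx 691.16$
$N B = \frac{111277}{161} \left(-54\right) = - \frac{6008958}{161}$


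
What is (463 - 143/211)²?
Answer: 9516002500/44521 ≈ 2.1374e+5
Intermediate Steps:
(463 - 143/211)² = (97550/211)² = 9516002500/44521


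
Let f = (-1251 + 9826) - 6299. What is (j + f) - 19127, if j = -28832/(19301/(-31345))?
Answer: 578497889/19301 ≈ 29972.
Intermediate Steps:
j = 903739040/19301 (j = -28832/(19301*(-1/31345)) = -28832/(-19301/31345) = -28832*(-31345/19301) = 903739040/19301 ≈ 46823.)
f = 2276 (f = 8575 - 6299 = 2276)
(j + f) - 19127 = (903739040/19301 + 2276) - 19127 = 947668116/19301 - 19127 = 578497889/19301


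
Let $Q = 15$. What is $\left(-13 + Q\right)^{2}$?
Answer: $4$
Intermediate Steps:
$\left(-13 + Q\right)^{2} = \left(-13 + 15\right)^{2} = 2^{2} = 4$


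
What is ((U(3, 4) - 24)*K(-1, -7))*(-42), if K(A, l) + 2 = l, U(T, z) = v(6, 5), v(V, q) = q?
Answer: -7182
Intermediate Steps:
U(T, z) = 5
K(A, l) = -2 + l
((U(3, 4) - 24)*K(-1, -7))*(-42) = ((5 - 24)*(-2 - 7))*(-42) = -19*(-9)*(-42) = 171*(-42) = -7182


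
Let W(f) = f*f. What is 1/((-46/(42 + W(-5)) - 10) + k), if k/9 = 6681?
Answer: 67/4027927 ≈ 1.6634e-5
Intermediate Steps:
W(f) = f²
k = 60129 (k = 9*6681 = 60129)
1/((-46/(42 + W(-5)) - 10) + k) = 1/((-46/(42 + (-5)²) - 10) + 60129) = 1/((-46/(42 + 25) - 10) + 60129) = 1/((-46/67 - 10) + 60129) = 1/(-716/67 + 60129) = 1/(4027927/67) = 67/4027927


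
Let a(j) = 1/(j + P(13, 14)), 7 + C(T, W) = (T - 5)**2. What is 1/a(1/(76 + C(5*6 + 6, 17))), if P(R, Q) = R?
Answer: 13391/1030 ≈ 13.001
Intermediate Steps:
C(T, W) = -7 + (-5 + T)**2 (C(T, W) = -7 + (T - 5)**2 = -7 + (-5 + T)**2)
a(j) = 1/(13 + j) (a(j) = 1/(j + 13) = 1/(13 + j))
1/a(1/(76 + C(5*6 + 6, 17))) = 1/(1/(13 + 1/(76 + (-7 + (-5 + (5*6 + 6))**2)))) = 1/(1/(13 + 1/(76 + (-7 + (-5 + (30 + 6))**2)))) = 1/(1/(13 + 1/(76 + (-7 + (-5 + 36)**2)))) = 1/(1/(13 + 1/(76 + (-7 + 31**2)))) = 1/(1/(13 + 1/(76 + (-7 + 961)))) = 1/(1/(13 + 1/(76 + 954))) = 1/(1/(13 + 1/1030)) = 1/(1/(13391/1030)) = 1/(1030/13391) = 13391/1030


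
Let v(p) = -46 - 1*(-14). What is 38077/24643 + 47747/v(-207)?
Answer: -1175410857/788576 ≈ -1490.5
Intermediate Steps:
v(p) = -32 (v(p) = -46 + 14 = -32)
38077/24643 + 47747/v(-207) = 38077/24643 + 47747/(-32) = 38077*(1/24643) + 47747*(-1/32) = 38077/24643 - 47747/32 = -1175410857/788576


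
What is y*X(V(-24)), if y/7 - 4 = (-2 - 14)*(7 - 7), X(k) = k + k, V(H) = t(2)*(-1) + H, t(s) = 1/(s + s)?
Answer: -1358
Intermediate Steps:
t(s) = 1/(2*s)
V(H) = -¼ + H (V(H) = ((½)/2)*(-1) + H = ((½)*(½))*(-1) + H = (¼)*(-1) + H = -¼ + H)
X(k) = 2*k
y = 28 (y = 28 + 7*((-2 - 14)*(7 - 7)) = 28 + 7*(-16*0) = 28 + 7*0 = 28 + 0 = 28)
y*X(V(-24)) = 28*(2*(-¼ - 24)) = 28*(2*(-97/4)) = 28*(-97/2) = -1358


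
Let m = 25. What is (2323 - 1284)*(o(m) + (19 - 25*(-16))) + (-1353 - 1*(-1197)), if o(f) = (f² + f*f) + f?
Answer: 1759910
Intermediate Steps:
o(f) = f + 2*f² (o(f) = (f² + f²) + f = 2*f² + f = f + 2*f²)
(2323 - 1284)*(o(m) + (19 - 25*(-16))) + (-1353 - 1*(-1197)) = (2323 - 1284)*(25*(1 + 2*25) + (19 - 25*(-16))) + (-1353 - 1*(-1197)) = 1039*(25*(1 + 50) + (19 + 400)) + (-1353 + 1197) = 1039*(25*51 + 419) - 156 = 1039*(1275 + 419) - 156 = 1039*1694 - 156 = 1760066 - 156 = 1759910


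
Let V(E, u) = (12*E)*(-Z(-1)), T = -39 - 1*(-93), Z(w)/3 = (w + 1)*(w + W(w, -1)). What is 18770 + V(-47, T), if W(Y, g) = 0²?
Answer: 18770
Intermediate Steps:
W(Y, g) = 0
Z(w) = 3*w*(1 + w) (Z(w) = 3*((w + 1)*(w + 0)) = 3*((1 + w)*w) = 3*(w*(1 + w)) = 3*w*(1 + w))
T = 54 (T = -39 + 93 = 54)
V(E, u) = 0 (V(E, u) = (12*E)*(-3*(-1)*(1 - 1)) = (12*E)*(-3*(-1)*0) = (12*E)*(-1*0) = (12*E)*0 = 0)
18770 + V(-47, T) = 18770 + 0 = 18770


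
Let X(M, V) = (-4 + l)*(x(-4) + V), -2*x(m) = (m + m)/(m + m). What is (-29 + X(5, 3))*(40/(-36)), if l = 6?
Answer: 80/3 ≈ 26.667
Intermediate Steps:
x(m) = -½ (x(m) = -(m + m)/(2*(m + m)) = -2*m/(2*(2*m)) = -2*m*1/(2*m)/2 = -½*1 = -½)
X(M, V) = -1 + 2*V (X(M, V) = (-4 + 6)*(-½ + V) = 2*(-½ + V) = -1 + 2*V)
(-29 + X(5, 3))*(40/(-36)) = (-29 + (-1 + 2*3))*(40/(-36)) = (-29 + (-1 + 6))*(40*(-1/36)) = (-29 + 5)*(-10/9) = -24*(-10/9) = 80/3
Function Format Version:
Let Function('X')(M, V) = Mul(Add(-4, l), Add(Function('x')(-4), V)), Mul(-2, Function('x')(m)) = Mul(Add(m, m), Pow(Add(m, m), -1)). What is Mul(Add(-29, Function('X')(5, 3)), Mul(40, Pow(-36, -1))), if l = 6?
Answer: Rational(80, 3) ≈ 26.667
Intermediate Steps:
Function('x')(m) = Rational(-1, 2) (Function('x')(m) = Mul(Rational(-1, 2), Mul(Add(m, m), Pow(Add(m, m), -1))) = Mul(Rational(-1, 2), Mul(Mul(2, m), Pow(Mul(2, m), -1))) = Mul(Rational(-1, 2), Mul(Mul(2, m), Mul(Rational(1, 2), Pow(m, -1)))) = Mul(Rational(-1, 2), 1) = Rational(-1, 2))
Function('X')(M, V) = Add(-1, Mul(2, V)) (Function('X')(M, V) = Mul(Add(-4, 6), Add(Rational(-1, 2), V)) = Mul(2, Add(Rational(-1, 2), V)) = Add(-1, Mul(2, V)))
Mul(Add(-29, Function('X')(5, 3)), Mul(40, Pow(-36, -1))) = Mul(Add(-29, Add(-1, Mul(2, 3))), Mul(40, Pow(-36, -1))) = Mul(Add(-29, Add(-1, 6)), Mul(40, Rational(-1, 36))) = Mul(Add(-29, 5), Rational(-10, 9)) = Mul(-24, Rational(-10, 9)) = Rational(80, 3)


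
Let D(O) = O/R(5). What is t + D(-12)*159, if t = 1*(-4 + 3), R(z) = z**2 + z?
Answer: -323/5 ≈ -64.600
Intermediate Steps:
R(z) = z + z**2
t = -1 (t = 1*(-1) = -1)
D(O) = O/30 (D(O) = O/((5*(1 + 5))) = O/((5*6)) = O/30)
t + D(-12)*159 = -1 + ((1/30)*(-12))*159 = -1 - 2/5*159 = -1 - 318/5 = -323/5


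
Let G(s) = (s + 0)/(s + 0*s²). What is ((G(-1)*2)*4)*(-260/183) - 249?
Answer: -47647/183 ≈ -260.37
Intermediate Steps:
G(s) = 1 (G(s) = s/(s + 0) = s/s = 1)
((G(-1)*2)*4)*(-260/183) - 249 = ((1*2)*4)*(-260/183) - 249 = (2*4)*(-260*1/183) - 249 = 8*(-260/183) - 249 = -2080/183 - 249 = -47647/183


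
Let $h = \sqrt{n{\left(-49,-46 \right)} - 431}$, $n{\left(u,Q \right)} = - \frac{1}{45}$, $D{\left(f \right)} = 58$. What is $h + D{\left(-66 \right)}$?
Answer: $58 + \frac{2 i \sqrt{24245}}{15} \approx 58.0 + 20.761 i$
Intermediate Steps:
$n{\left(u,Q \right)} = - \frac{1}{45}$ ($n{\left(u,Q \right)} = \left(-1\right) \frac{1}{45} = - \frac{1}{45}$)
$h = \frac{2 i \sqrt{24245}}{15}$ ($h = \sqrt{- \frac{1}{45} - 431} = \sqrt{- \frac{19396}{45}} = \frac{2 i \sqrt{24245}}{15} \approx 20.761 i$)
$h + D{\left(-66 \right)} = \frac{2 i \sqrt{24245}}{15} + 58 = 58 + \frac{2 i \sqrt{24245}}{15}$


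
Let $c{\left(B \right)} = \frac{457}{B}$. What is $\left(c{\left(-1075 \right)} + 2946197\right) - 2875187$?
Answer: $\frac{76335293}{1075} \approx 71010.0$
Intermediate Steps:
$\left(c{\left(-1075 \right)} + 2946197\right) - 2875187 = \left(\frac{457}{-1075} + 2946197\right) - 2875187 = \left(457 \left(- \frac{1}{1075}\right) + 2946197\right) - 2875187 = \left(- \frac{457}{1075} + 2946197\right) - 2875187 = \frac{3167161318}{1075} - 2875187 = \frac{76335293}{1075}$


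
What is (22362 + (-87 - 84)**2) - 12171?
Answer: 39432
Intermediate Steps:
(22362 + (-87 - 84)**2) - 12171 = (22362 + (-171)**2) - 12171 = (22362 + 29241) - 12171 = 51603 - 12171 = 39432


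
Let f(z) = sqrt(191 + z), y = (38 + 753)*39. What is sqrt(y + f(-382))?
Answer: sqrt(30849 + I*sqrt(191)) ≈ 175.64 + 0.0393*I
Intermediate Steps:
y = 30849 (y = 791*39 = 30849)
sqrt(y + f(-382)) = sqrt(30849 + sqrt(191 - 382)) = sqrt(30849 + sqrt(-191)) = sqrt(30849 + I*sqrt(191))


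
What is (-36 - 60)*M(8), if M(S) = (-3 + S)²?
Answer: -2400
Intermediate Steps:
(-36 - 60)*M(8) = (-36 - 60)*(-3 + 8)² = -96*5² = -96*25 = -2400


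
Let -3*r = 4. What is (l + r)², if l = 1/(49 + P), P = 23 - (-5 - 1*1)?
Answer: 10609/6084 ≈ 1.7438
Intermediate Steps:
P = 29 (P = 23 - (-5 - 1) = 23 - 1*(-6) = 23 + 6 = 29)
r = -4/3 (r = -⅓*4 = -4/3 ≈ -1.3333)
l = 1/78 (l = 1/(49 + 29) = 1/78 ≈ 0.012821)
(l + r)² = (1/78 - 4/3)² = (-103/78)² = 10609/6084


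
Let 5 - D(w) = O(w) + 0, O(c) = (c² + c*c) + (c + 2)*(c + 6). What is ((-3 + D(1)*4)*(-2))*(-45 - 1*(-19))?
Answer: -3900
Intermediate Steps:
O(c) = 2*c² + (2 + c)*(6 + c) (O(c) = (c² + c²) + (2 + c)*(6 + c) = 2*c² + (2 + c)*(6 + c))
D(w) = -7 - 8*w - 3*w² (D(w) = 5 - ((12 + 3*w² + 8*w) + 0) = 5 - (12 + 3*w² + 8*w) = 5 + (-12 - 8*w - 3*w²) = -7 - 8*w - 3*w²)
((-3 + D(1)*4)*(-2))*(-45 - 1*(-19)) = ((-3 + (-7 - 8*1 - 3*1²)*4)*(-2))*(-45 - 1*(-19)) = ((-3 + (-7 - 8 - 3*1)*4)*(-2))*(-45 + 19) = ((-3 + (-7 - 8 - 3)*4)*(-2))*(-26) = ((-3 - 18*4)*(-2))*(-26) = ((-3 - 72)*(-2))*(-26) = -75*(-2)*(-26) = 150*(-26) = -3900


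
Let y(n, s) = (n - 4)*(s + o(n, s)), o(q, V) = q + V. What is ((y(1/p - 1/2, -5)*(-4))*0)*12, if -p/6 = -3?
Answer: 0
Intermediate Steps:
p = 18 (p = -6*(-3) = 18)
o(q, V) = V + q
y(n, s) = (-4 + n)*(n + 2*s) (y(n, s) = (n - 4)*(s + (s + n)) = (-4 + n)*(s + (n + s)) = (-4 + n)*(n + 2*s))
((y(1/p - 1/2, -5)*(-4))*0)*12 = (((-8*(-5) - 4*(1/18 - 1/2) + (1/18 - 1/2)*(-5) + (1/18 - 1/2)*((1/18 - 1/2) - 5))*(-4))*0)*12 = (((40 - 4*(1*(1/18) - 1*1/2) + (1*(1/18) - 1*1/2)*(-5) + (1*(1/18) - 1*1/2)*((1*(1/18) - 1*1/2) - 5))*(-4))*0)*12 = (((40 - 4*(1/18 - 1/2) + (1/18 - 1/2)*(-5) + (1/18 - 1/2)*((1/18 - 1/2) - 5))*(-4))*0)*12 = (((40 - 4*(-4/9) - 4/9*(-5) - 4*(-4/9 - 5)/9)*(-4))*0)*12 = (((40 + 16/9 + 20/9 - 4/9*(-49/9))*(-4))*0)*12 = (((40 + 16/9 + 20/9 + 196/81)*(-4))*0)*12 = (((3760/81)*(-4))*0)*12 = -15040/81*0*12 = 0*12 = 0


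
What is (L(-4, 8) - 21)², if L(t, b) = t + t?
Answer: 841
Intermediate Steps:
L(t, b) = 2*t
(L(-4, 8) - 21)² = (2*(-4) - 21)² = (-8 - 21)² = (-29)² = 841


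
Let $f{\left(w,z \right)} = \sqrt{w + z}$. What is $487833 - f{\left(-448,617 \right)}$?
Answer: $487820$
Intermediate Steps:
$487833 - f{\left(-448,617 \right)} = 487833 - \sqrt{-448 + 617} = 487833 - \sqrt{169} = 487833 - 13 = 487820$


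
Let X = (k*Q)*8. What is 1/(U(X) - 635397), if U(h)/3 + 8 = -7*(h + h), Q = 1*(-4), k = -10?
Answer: -1/648861 ≈ -1.5412e-6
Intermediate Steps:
Q = -4
X = 320 (X = -10*(-4)*8 = 40*8 = 320)
U(h) = -24 - 42*h (U(h) = -24 + 3*(-7*(h + h)) = -24 + 3*(-14*h) = -24 - 42*h)
1/(U(X) - 635397) = 1/((-24 - 42*320) - 635397) = 1/((-24 - 13440) - 635397) = 1/(-13464 - 635397) = 1/(-648861) = -1/648861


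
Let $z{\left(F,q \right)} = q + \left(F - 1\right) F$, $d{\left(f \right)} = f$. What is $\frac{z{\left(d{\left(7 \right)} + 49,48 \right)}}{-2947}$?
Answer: $- \frac{3128}{2947} \approx -1.0614$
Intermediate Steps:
$z{\left(F,q \right)} = q + F \left(-1 + F\right)$ ($z{\left(F,q \right)} = q + \left(-1 + F\right) F = q + F \left(-1 + F\right)$)
$\frac{z{\left(d{\left(7 \right)} + 49,48 \right)}}{-2947} = \frac{48 + \left(7 + 49\right)^{2} - \left(7 + 49\right)}{-2947} = \left(48 + 56^{2} - 56\right) \left(- \frac{1}{2947}\right) = \left(48 + 3136 - 56\right) \left(- \frac{1}{2947}\right) = 3128 \left(- \frac{1}{2947}\right) = - \frac{3128}{2947}$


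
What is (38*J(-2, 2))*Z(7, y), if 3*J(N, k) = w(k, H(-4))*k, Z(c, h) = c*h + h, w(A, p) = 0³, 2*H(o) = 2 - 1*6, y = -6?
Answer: 0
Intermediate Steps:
H(o) = -2 (H(o) = (2 - 1*6)/2 = (2 - 6)/2 = (½)*(-4) = -2)
w(A, p) = 0
Z(c, h) = h + c*h
J(N, k) = 0 (J(N, k) = (0*k)/3 = (⅓)*0 = 0)
(38*J(-2, 2))*Z(7, y) = (38*0)*(-6*(1 + 7)) = 0*(-6*8) = 0*(-48) = 0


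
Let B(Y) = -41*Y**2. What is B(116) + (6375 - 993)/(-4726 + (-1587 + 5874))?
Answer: -242199926/439 ≈ -5.5171e+5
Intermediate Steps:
B(116) + (6375 - 993)/(-4726 + (-1587 + 5874)) = -41*116**2 + (6375 - 993)/(-4726 + (-1587 + 5874)) = -41*13456 + 5382/(-4726 + 4287) = -551696 + 5382/(-439) = -551696 + 5382*(-1/439) = -551696 - 5382/439 = -242199926/439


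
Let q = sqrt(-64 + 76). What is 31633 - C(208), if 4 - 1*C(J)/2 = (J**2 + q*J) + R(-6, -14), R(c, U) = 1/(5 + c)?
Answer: 118151 + 832*sqrt(3) ≈ 1.1959e+5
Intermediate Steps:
q = 2*sqrt(3) (q = sqrt(12) = 2*sqrt(3) ≈ 3.4641)
C(J) = 10 - 2*J**2 - 4*J*sqrt(3) (C(J) = 8 - 2*((J**2 + (2*sqrt(3))*J) + 1/(5 - 6)) = 8 - 2*((J**2 + 2*J*sqrt(3)) + 1/(-1)) = 8 - 2*((J**2 + 2*J*sqrt(3)) - 1) = 8 - 2*(-1 + J**2 + 2*J*sqrt(3)) = 8 + (2 - 2*J**2 - 4*J*sqrt(3)) = 10 - 2*J**2 - 4*J*sqrt(3))
31633 - C(208) = 31633 - (10 - 2*208**2 - 4*208*sqrt(3)) = 31633 - (10 - 2*43264 - 832*sqrt(3)) = 31633 - (10 - 86528 - 832*sqrt(3)) = 31633 - (-86518 - 832*sqrt(3)) = 31633 + (86518 + 832*sqrt(3)) = 118151 + 832*sqrt(3)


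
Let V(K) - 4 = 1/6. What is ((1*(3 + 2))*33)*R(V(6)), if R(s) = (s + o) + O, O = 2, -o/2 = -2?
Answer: 3355/2 ≈ 1677.5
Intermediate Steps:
o = 4 (o = -2*(-2) = 4)
V(K) = 25/6 (V(K) = 4 + 1/6 = 25/6)
R(s) = 6 + s (R(s) = (s + 4) + 2 = (4 + s) + 2 = 6 + s)
((1*(3 + 2))*33)*R(V(6)) = ((1*(3 + 2))*33)*(6 + 25/6) = ((1*5)*33)*(61/6) = (5*33)*(61/6) = 165*(61/6) = 3355/2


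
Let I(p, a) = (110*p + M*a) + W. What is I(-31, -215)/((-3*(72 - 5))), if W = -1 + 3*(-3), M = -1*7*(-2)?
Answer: 6430/201 ≈ 31.990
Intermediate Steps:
M = 14 (M = -7*(-2) = 14)
W = -10 (W = -1 - 9 = -10)
I(p, a) = -10 + 14*a + 110*p (I(p, a) = (110*p + 14*a) - 10 = (14*a + 110*p) - 10 = -10 + 14*a + 110*p)
I(-31, -215)/((-3*(72 - 5))) = (-10 + 14*(-215) + 110*(-31))/((-3*(72 - 5))) = (-10 - 3010 - 3410)/((-3*67)) = -6430/(-201) = -6430*(-1/201) = 6430/201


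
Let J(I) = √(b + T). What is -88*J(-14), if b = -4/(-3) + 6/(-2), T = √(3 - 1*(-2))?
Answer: -88*√(-15 + 9*√5)/3 ≈ -66.404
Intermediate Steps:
T = √5 (T = √(3 + 2) = √5 ≈ 2.2361)
b = -5/3 (b = -4*(-⅓) + 6*(-½) = 4/3 - 3 = -5/3 ≈ -1.6667)
J(I) = √(-5/3 + √5)
-88*J(-14) = -88*√(-15 + 9*√5)/3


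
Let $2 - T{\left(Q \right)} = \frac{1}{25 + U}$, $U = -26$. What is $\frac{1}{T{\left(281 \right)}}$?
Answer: $\frac{1}{3} \approx 0.33333$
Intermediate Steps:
$T{\left(Q \right)} = 3$ ($T{\left(Q \right)} = 2 - \frac{1}{25 - 26} = 2 - \frac{1}{-1} = 2 - -1 = 2 + 1 = 3$)
$\frac{1}{T{\left(281 \right)}} = \frac{1}{3}$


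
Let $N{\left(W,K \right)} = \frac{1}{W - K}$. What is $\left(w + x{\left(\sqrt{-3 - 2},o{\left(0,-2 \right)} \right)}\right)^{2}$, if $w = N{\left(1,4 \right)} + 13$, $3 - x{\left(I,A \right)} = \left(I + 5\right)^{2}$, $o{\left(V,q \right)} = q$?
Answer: $- \frac{4331}{9} + \frac{260 i \sqrt{5}}{3} \approx -481.22 + 193.79 i$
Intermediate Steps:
$x{\left(I,A \right)} = 3 - \left(5 + I\right)^{2}$ ($x{\left(I,A \right)} = 3 - \left(I + 5\right)^{2} = 3 - \left(5 + I\right)^{2}$)
$w = \frac{38}{3}$ ($w = - \frac{1}{4 - 1} + 13 = - \frac{1}{3} + 13 = \frac{38}{3} \approx 12.667$)
$\left(w + x{\left(\sqrt{-3 - 2},o{\left(0,-2 \right)} \right)}\right)^{2} = \left(\frac{38}{3} + \left(3 - \left(5 + \sqrt{-3 - 2}\right)^{2}\right)\right)^{2} = \left(\frac{38}{3} + \left(3 - \left(5 + \sqrt{-5}\right)^{2}\right)\right)^{2} = \left(\frac{38}{3} + \left(3 - \left(5 + i \sqrt{5}\right)^{2}\right)\right)^{2} = \left(\frac{47}{3} - \left(5 + i \sqrt{5}\right)^{2}\right)^{2}$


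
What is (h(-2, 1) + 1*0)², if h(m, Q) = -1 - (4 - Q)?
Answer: 16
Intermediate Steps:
h(m, Q) = -5 + Q (h(m, Q) = -1 + (-4 + Q) = -5 + Q)
(h(-2, 1) + 1*0)² = ((-5 + 1) + 1*0)² = (-4 + 0)² = (-4)² = 16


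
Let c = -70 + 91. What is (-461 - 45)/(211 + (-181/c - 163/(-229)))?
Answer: -2433354/976673 ≈ -2.4915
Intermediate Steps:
c = 21
(-461 - 45)/(211 + (-181/c - 163/(-229))) = (-461 - 45)/(211 + (-181/21 - 163/(-229))) = -506/(211 + (-181*1/21 - 163*(-1/229))) = -506/(211 + (-181/21 + 163/229)) = -506/(211 - 38026/4809) = -506/976673/4809 = -506*4809/976673 = -2433354/976673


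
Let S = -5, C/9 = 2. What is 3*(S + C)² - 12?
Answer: 495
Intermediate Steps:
C = 18 (C = 9*2 = 18)
3*(S + C)² - 12 = 3*(-5 + 18)² - 12 = 3*13² - 12 = 3*169 - 12 = 507 - 12 = 495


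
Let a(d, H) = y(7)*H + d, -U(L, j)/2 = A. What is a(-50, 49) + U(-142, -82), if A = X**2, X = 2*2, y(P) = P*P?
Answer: 2319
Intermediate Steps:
y(P) = P**2
X = 4
A = 16 (A = 4**2 = 16)
U(L, j) = -32 (U(L, j) = -2*16 = -32)
a(d, H) = d + 49*H (a(d, H) = 7**2*H + d = 49*H + d = d + 49*H)
a(-50, 49) + U(-142, -82) = (-50 + 49*49) - 32 = (-50 + 2401) - 32 = 2351 - 32 = 2319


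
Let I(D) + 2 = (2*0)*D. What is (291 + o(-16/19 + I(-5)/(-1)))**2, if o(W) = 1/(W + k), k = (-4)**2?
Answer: 9003163225/106276 ≈ 84715.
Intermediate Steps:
I(D) = -2 (I(D) = -2 + (2*0)*D = -2 + 0*D = -2 + 0 = -2)
k = 16
o(W) = 1/(16 + W) (o(W) = 1/(W + 16) = 1/(16 + W))
(291 + o(-16/19 + I(-5)/(-1)))**2 = (291 + 1/(16 + (-16/19 - 2/(-1))))**2 = (291 + 1/(16 + (-16*1/19 - 2*(-1))))**2 = (291 + 1/(16 + (-16/19 + 2)))**2 = (291 + 1/(16 + 22/19))**2 = (291 + 1/(326/19))**2 = (291 + 19/326)**2 = (94885/326)**2 = 9003163225/106276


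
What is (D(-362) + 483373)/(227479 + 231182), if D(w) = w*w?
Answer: 614417/458661 ≈ 1.3396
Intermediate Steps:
D(w) = w²
(D(-362) + 483373)/(227479 + 231182) = ((-362)² + 483373)/(227479 + 231182) = (131044 + 483373)/458661 = 614417*(1/458661) = 614417/458661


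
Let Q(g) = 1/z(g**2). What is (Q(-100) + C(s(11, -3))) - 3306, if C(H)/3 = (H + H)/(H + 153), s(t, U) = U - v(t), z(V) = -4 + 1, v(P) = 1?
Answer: -1478003/447 ≈ -3306.5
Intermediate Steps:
z(V) = -3
s(t, U) = -1 + U (s(t, U) = U - 1*1 = U - 1 = -1 + U)
C(H) = 6*H/(153 + H) (C(H) = 3*((H + H)/(H + 153)) = 3*((2*H)/(153 + H)) = 3*(2*H/(153 + H)) = 6*H/(153 + H))
Q(g) = -1/3 (Q(g) = 1/(-3) = -1/3)
(Q(-100) + C(s(11, -3))) - 3306 = (-1/3 + 6*(-1 - 3)/(153 + (-1 - 3))) - 3306 = (-1/3 + 6*(-4)/(153 - 4)) - 3306 = (-1/3 + 6*(-4)/149) - 3306 = (-1/3 + 6*(-4)*(1/149)) - 3306 = (-1/3 - 24/149) - 3306 = -221/447 - 3306 = -1478003/447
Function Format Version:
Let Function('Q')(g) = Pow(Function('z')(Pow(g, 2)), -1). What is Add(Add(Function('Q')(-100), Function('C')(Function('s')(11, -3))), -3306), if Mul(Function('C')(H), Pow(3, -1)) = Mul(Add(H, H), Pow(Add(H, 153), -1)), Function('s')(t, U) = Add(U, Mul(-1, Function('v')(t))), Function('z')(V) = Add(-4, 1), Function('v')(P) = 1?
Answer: Rational(-1478003, 447) ≈ -3306.5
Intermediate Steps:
Function('z')(V) = -3
Function('s')(t, U) = Add(-1, U) (Function('s')(t, U) = Add(U, Mul(-1, 1)) = Add(U, -1) = Add(-1, U))
Function('C')(H) = Mul(6, H, Pow(Add(153, H), -1)) (Function('C')(H) = Mul(3, Mul(Add(H, H), Pow(Add(H, 153), -1))) = Mul(3, Mul(Mul(2, H), Pow(Add(153, H), -1))) = Mul(3, Mul(2, H, Pow(Add(153, H), -1))) = Mul(6, H, Pow(Add(153, H), -1)))
Function('Q')(g) = Rational(-1, 3) (Function('Q')(g) = Pow(-3, -1) = Rational(-1, 3))
Add(Add(Function('Q')(-100), Function('C')(Function('s')(11, -3))), -3306) = Add(Add(Rational(-1, 3), Mul(6, Add(-1, -3), Pow(Add(153, Add(-1, -3)), -1))), -3306) = Add(Add(Rational(-1, 3), Mul(6, -4, Pow(Add(153, -4), -1))), -3306) = Add(Add(Rational(-1, 3), Mul(6, -4, Pow(149, -1))), -3306) = Add(Add(Rational(-1, 3), Mul(6, -4, Rational(1, 149))), -3306) = Add(Add(Rational(-1, 3), Rational(-24, 149)), -3306) = Add(Rational(-221, 447), -3306) = Rational(-1478003, 447)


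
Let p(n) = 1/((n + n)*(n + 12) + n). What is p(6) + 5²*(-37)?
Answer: -205349/222 ≈ -925.00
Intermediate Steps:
p(n) = 1/(n + 2*n*(12 + n)) (p(n) = 1/((2*n)*(12 + n) + n) = 1/(2*n*(12 + n) + n) = 1/(n + 2*n*(12 + n)))
p(6) + 5²*(-37) = 1/(6*(25 + 2*6)) + 5²*(-37) = 1/(6*(25 + 12)) + 25*(-37) = (⅙)/37 - 925 = (⅙)*(1/37) - 925 = 1/222 - 925 = -205349/222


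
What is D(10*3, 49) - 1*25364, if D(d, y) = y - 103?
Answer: -25418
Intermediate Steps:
D(d, y) = -103 + y
D(10*3, 49) - 1*25364 = (-103 + 49) - 1*25364 = -54 - 25364 = -25418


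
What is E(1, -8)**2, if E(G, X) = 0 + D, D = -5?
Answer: 25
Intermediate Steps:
E(G, X) = -5 (E(G, X) = 0 - 5 = -5)
E(1, -8)**2 = (-5)**2 = 25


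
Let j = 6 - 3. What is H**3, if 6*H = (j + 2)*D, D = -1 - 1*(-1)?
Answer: 0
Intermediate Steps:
D = 0 (D = -1 + 1 = 0)
j = 3
H = 0 (H = ((3 + 2)*0)/6 = (5*0)/6 = (1/6)*0 = 0)
H**3 = 0**3 = 0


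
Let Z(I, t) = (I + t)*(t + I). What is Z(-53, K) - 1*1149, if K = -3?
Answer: 1987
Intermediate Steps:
Z(I, t) = (I + t)**2 (Z(I, t) = (I + t)*(I + t) = (I + t)**2)
Z(-53, K) - 1*1149 = (-53 - 3)**2 - 1*1149 = (-56)**2 - 1149 = 3136 - 1149 = 1987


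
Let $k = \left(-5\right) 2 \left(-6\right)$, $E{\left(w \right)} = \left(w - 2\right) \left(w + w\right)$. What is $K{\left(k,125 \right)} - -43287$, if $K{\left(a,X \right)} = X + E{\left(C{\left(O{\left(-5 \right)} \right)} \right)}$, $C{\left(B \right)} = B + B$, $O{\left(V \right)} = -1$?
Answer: $43428$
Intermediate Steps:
$C{\left(B \right)} = 2 B$
$E{\left(w \right)} = 2 w \left(-2 + w\right)$ ($E{\left(w \right)} = \left(-2 + w\right) 2 w = 2 w \left(-2 + w\right)$)
$k = 60$ ($k = \left(-10\right) \left(-6\right) = 60$)
$K{\left(a,X \right)} = 16 + X$ ($K{\left(a,X \right)} = X + 2 \cdot 2 \left(-1\right) \left(-2 + 2 \left(-1\right)\right) = X + 2 \left(-2\right) \left(-2 - 2\right) = X + 2 \left(-2\right) \left(-4\right) = X + 16 = 16 + X$)
$K{\left(k,125 \right)} - -43287 = \left(16 + 125\right) - -43287 = 141 + 43287 = 43428$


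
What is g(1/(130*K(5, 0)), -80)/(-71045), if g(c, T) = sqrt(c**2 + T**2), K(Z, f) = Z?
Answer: -sqrt(2704000001)/46179250 ≈ -0.0011260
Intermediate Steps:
g(c, T) = sqrt(T**2 + c**2)
g(1/(130*K(5, 0)), -80)/(-71045) = sqrt((-80)**2 + (1/(130*5))**2)/(-71045) = sqrt(6400 + ((1/130)*(1/5))**2)*(-1/71045) = sqrt(6400 + (1/650)**2)*(-1/71045) = sqrt(6400 + 1/422500)*(-1/71045) = sqrt(2704000001/422500)*(-1/71045) = (sqrt(2704000001)/650)*(-1/71045) = -sqrt(2704000001)/46179250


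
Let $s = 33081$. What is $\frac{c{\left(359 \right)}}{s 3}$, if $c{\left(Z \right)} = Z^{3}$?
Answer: $\frac{46268279}{99243} \approx 466.21$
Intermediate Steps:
$\frac{c{\left(359 \right)}}{s 3} = \frac{359^{3}}{33081 \cdot 3} = \frac{46268279}{99243}$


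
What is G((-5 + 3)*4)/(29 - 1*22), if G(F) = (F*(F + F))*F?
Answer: -1024/7 ≈ -146.29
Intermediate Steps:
G(F) = 2*F**3 (G(F) = (F*(2*F))*F = (2*F**2)*F = 2*F**3)
G((-5 + 3)*4)/(29 - 1*22) = (2*((-5 + 3)*4)**3)/(29 - 1*22) = (2*(-2*4)**3)/(29 - 22) = (2*(-8)**3)/7 = (2*(-512))*(1/7) = -1024*1/7 = -1024/7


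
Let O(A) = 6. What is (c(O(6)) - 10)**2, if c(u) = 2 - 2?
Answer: 100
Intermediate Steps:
c(u) = 0
(c(O(6)) - 10)**2 = (0 - 10)**2 = (-10)**2 = 100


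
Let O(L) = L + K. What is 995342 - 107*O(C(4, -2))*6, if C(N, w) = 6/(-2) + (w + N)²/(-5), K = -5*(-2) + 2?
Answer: 4950388/5 ≈ 9.9008e+5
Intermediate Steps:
K = 12 (K = 10 + 2 = 12)
C(N, w) = -3 - (N + w)²/5 (C(N, w) = 6*(-½) + (N + w)²*(-⅕) = -3 - (N + w)²/5)
O(L) = 12 + L (O(L) = L + 12 = 12 + L)
995342 - 107*O(C(4, -2))*6 = 995342 - 107*(12 + (-3 - (4 - 2)²/5))*6 = 995342 - 107*(12 + (-3 - ⅕*2²))*6 = 995342 - 107*(12 + (-3 - ⅕*4))*6 = 995342 - 107*(12 + (-3 - ⅘))*6 = 995342 - 107*(12 - 19/5)*6 = 995342 - 107*(41/5)*6 = 995342 - 4387*6/5 = 995342 - 1*26322/5 = 995342 - 26322/5 = 4950388/5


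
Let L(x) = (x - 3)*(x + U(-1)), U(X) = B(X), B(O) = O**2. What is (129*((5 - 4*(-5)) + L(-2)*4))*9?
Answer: 52245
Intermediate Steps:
U(X) = X**2
L(x) = (1 + x)*(-3 + x) (L(x) = (x - 3)*(x + (-1)**2) = (-3 + x)*(x + 1) = (-3 + x)*(1 + x) = (1 + x)*(-3 + x))
(129*((5 - 4*(-5)) + L(-2)*4))*9 = (129*((5 - 4*(-5)) + (-3 + (-2)**2 - 2*(-2))*4))*9 = (129*((5 + 20) + (-3 + 4 + 4)*4))*9 = (129*(25 + 5*4))*9 = (129*(25 + 20))*9 = (129*45)*9 = 5805*9 = 52245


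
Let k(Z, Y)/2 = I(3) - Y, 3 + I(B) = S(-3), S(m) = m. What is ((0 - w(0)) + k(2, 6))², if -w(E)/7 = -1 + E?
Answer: 961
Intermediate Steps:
I(B) = -6 (I(B) = -3 - 3 = -6)
k(Z, Y) = -12 - 2*Y (k(Z, Y) = 2*(-6 - Y) = -12 - 2*Y)
w(E) = 7 - 7*E (w(E) = -7*(-1 + E) = 7 - 7*E)
((0 - w(0)) + k(2, 6))² = ((0 - (7 - 7*0)) + (-12 - 2*6))² = ((0 - (7 + 0)) + (-12 - 12))² = ((0 - 1*7) - 24)² = ((0 - 7) - 24)² = (-7 - 24)² = (-31)² = 961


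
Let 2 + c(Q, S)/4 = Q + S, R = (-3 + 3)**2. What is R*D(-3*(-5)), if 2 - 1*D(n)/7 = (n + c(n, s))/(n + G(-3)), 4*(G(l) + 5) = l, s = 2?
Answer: 0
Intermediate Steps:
G(l) = -5 + l/4
R = 0 (R = 0**2 = 0)
c(Q, S) = -8 + 4*Q + 4*S (c(Q, S) = -8 + 4*(Q + S) = -8 + (4*Q + 4*S) = -8 + 4*Q + 4*S)
D(n) = 14 - 35*n/(-23/4 + n) (D(n) = 14 - 7*(n + (-8 + 4*n + 4*2))/(n + (-5 + (1/4)*(-3))) = 14 - 7*(n + (-8 + 4*n + 8))/(n + (-5 - 3/4)) = 14 - 7*(n + 4*n)/(n - 23/4) = 14 - 7*5*n/(-23/4 + n) = 14 - 35*n/(-23/4 + n))
R*D(-3*(-5)) = 0*(14*(-23 - (-18)*(-5))/(-23 + 4*(-3*(-5)))) = 0*(14*(-23 - 6*15)/(-23 + 4*15)) = 0*(14*(-23 - 90)/(-23 + 60)) = 0*(14*(-113)/37) = 0*(14*(1/37)*(-113)) = 0*(-1582/37) = 0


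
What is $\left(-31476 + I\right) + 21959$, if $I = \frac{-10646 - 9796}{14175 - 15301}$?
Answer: $- \frac{5347850}{563} \approx -9498.8$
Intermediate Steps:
$I = \frac{10221}{563}$ ($I = - \frac{20442}{-1126} = \left(-20442\right) \left(- \frac{1}{1126}\right) = \frac{10221}{563} \approx 18.155$)
$\left(-31476 + I\right) + 21959 = \left(-31476 + \frac{10221}{563}\right) + 21959 = - \frac{17710767}{563} + 21959 = - \frac{5347850}{563}$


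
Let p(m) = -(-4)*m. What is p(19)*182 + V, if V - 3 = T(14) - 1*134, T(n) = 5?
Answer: 13706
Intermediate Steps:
p(m) = 4*m
V = -126 (V = 3 + (5 - 1*134) = 3 + (5 - 134) = 3 - 129 = -126)
p(19)*182 + V = (4*19)*182 - 126 = 76*182 - 126 = 13832 - 126 = 13706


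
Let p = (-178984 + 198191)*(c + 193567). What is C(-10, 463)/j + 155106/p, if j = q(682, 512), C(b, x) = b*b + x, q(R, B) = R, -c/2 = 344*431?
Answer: 1113267212609/1348704054214 ≈ 0.82543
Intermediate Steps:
c = -296528 (c = -688*431 = -2*148264 = -296528)
p = -1977571927 (p = (-178984 + 198191)*(-296528 + 193567) = 19207*(-102961) = -1977571927)
C(b, x) = x + b² (C(b, x) = b² + x = x + b²)
j = 682
C(-10, 463)/j + 155106/p = (463 + (-10)²)/682 + 155106/(-1977571927) = (463 + 100)*(1/682) + 155106*(-1/1977571927) = 563*(1/682) - 155106/1977571927 = 563/682 - 155106/1977571927 = 1113267212609/1348704054214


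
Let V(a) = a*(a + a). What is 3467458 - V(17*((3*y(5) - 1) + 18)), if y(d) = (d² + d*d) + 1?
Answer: -13236742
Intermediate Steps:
y(d) = 1 + 2*d² (y(d) = (d² + d²) + 1 = 2*d² + 1 = 1 + 2*d²)
V(a) = 2*a² (V(a) = a*(2*a) = 2*a²)
3467458 - V(17*((3*y(5) - 1) + 18)) = 3467458 - 2*(17*((3*(1 + 2*5²) - 1) + 18))² = 3467458 - 2*(17*((3*(1 + 2*25) - 1) + 18))² = 3467458 - 2*(17*((3*(1 + 50) - 1) + 18))² = 3467458 - 2*(17*((3*51 - 1) + 18))² = 3467458 - 2*(17*((153 - 1) + 18))² = 3467458 - 2*(17*(152 + 18))² = 3467458 - 2*(17*170)² = 3467458 - 2*2890² = 3467458 - 2*8352100 = 3467458 - 1*16704200 = 3467458 - 16704200 = -13236742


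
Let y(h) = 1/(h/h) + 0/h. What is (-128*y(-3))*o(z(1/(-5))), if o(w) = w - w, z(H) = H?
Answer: 0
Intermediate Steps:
o(w) = 0
y(h) = 1 (y(h) = 1/1 + 0 = 1*1 + 0 = 1 + 0 = 1)
(-128*y(-3))*o(z(1/(-5))) = -128*1*0 = -128*0 = 0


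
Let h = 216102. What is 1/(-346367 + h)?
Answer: -1/130265 ≈ -7.6767e-6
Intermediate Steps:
1/(-346367 + h) = 1/(-346367 + 216102) = 1/(-130265) = -1/130265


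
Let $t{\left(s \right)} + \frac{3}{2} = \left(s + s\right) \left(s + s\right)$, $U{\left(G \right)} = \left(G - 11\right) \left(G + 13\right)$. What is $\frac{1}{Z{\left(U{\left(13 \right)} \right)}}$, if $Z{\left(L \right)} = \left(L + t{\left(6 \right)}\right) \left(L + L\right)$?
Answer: $\frac{1}{20228} \approx 4.9436 \cdot 10^{-5}$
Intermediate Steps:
$U{\left(G \right)} = \left(-11 + G\right) \left(13 + G\right)$
$t{\left(s \right)} = - \frac{3}{2} + 4 s^{2}$ ($t{\left(s \right)} = - \frac{3}{2} + \left(s + s\right) \left(s + s\right) = - \frac{3}{2} + 2 s 2 s = - \frac{3}{2} + 4 s^{2}$)
$Z{\left(L \right)} = 2 L \left(\frac{285}{2} + L\right)$ ($Z{\left(L \right)} = \left(L - \left(\frac{3}{2} - 4 \cdot 6^{2}\right)\right) \left(L + L\right) = \left(L + \left(- \frac{3}{2} + 4 \cdot 36\right)\right) 2 L = \left(L + \left(- \frac{3}{2} + 144\right)\right) 2 L = \left(L + \frac{285}{2}\right) 2 L = \left(\frac{285}{2} + L\right) 2 L = 2 L \left(\frac{285}{2} + L\right)$)
$\frac{1}{Z{\left(U{\left(13 \right)} \right)}} = \frac{1}{\left(-143 + 13^{2} + 2 \cdot 13\right) \left(285 + 2 \left(-143 + 13^{2} + 2 \cdot 13\right)\right)} = \frac{1}{\left(-143 + 169 + 26\right) \left(285 + 2 \left(-143 + 169 + 26\right)\right)} = \frac{1}{52 \left(285 + 2 \cdot 52\right)} = \frac{1}{52 \left(285 + 104\right)} = \frac{1}{52 \cdot 389} = \frac{1}{20228}$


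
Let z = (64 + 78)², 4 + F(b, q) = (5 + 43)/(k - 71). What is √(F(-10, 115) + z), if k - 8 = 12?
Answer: 4*√364123/17 ≈ 141.98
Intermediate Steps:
k = 20 (k = 8 + 12 = 20)
F(b, q) = -84/17 (F(b, q) = -4 + (5 + 43)/(20 - 71) = -4 + 48/(-51) = -4 + 48*(-1/51) = -4 - 16/17 = -84/17)
z = 20164 (z = 142² = 20164)
√(F(-10, 115) + z) = √(-84/17 + 20164) = √(342704/17) = 4*√364123/17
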